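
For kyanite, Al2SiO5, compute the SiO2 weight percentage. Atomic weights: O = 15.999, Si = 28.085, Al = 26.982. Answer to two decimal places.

37.08 wt%

Molar mass of Al2SiO5 = 2·26.982 + 1·28.085 + 5·15.999 = 162.044 g/mol.
Each formula unit contains 1 Si, equivalent to 1/1 = 1.0000 mol SiO2.
M(SiO2) = 1×28.085 + 2×15.999 = 60.083 g/mol.
Mass of SiO2 per formula unit = 1.0000 × 60.083 = 60.083 g.
SiO2 wt% = 60.083 / 162.044 × 100 = 37.08%.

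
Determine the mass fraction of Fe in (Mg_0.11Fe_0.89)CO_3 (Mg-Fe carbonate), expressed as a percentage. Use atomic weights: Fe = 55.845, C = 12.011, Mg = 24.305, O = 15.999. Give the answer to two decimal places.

44.23 wt%

Formula mass = 0.11×24.305 + 0.89×55.845 + 1×12.011 + 3×15.999 = 112.384 g/mol, of which 49.702 g is Fe.
So Fe makes up 49.702/112.384 = 0.4423 of the mass, i.e. 44.23%.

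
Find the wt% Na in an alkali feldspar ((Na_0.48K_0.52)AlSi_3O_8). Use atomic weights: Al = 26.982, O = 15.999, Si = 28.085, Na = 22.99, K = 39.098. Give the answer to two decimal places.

4.08 mass %

Formula mass = 0.48*22.99 + 0.52*39.098 + 1*26.982 + 3*28.085 + 8*15.999 = 270.595 g/mol, of which 11.035 g is Na.
So Na makes up 11.035/270.595 = 0.0408 of the mass, i.e. 4.08%.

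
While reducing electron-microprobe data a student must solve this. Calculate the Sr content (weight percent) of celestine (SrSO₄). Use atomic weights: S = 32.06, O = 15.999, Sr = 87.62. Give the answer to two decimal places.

Molar mass of SrSO₄: 1×87.62 + 1×32.06 + 4×15.999 = 183.676 g/mol.
Mass of Sr per formula unit: 1 × 87.62 = 87.620 g.
Weight fraction Sr = 87.620 / 183.676 = 0.4770.

47.70 weight percent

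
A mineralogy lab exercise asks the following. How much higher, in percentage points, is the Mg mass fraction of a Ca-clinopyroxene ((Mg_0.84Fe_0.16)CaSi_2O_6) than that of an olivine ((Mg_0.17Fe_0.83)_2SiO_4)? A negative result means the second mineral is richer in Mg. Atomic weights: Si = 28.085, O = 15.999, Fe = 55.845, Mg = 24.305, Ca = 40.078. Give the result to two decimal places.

4.93 percentage points

M((Mg_0.84Fe_0.16)CaSi_2O_6) = 221.593 g/mol, so wt% Mg = 20.416/221.593 × 100 = 9.21%.
M((Mg_0.17Fe_0.83)_2SiO_4) = 193.047 g/mol, so wt% Mg = 8.264/193.047 × 100 = 4.28%.
9.21 − 4.28 = 4.93 pp.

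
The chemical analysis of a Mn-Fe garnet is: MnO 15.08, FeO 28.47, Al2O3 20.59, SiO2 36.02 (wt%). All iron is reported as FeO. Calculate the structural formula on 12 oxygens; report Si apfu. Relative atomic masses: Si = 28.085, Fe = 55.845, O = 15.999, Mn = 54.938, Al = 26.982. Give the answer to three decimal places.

MnO (M=70.937): mol = 0.21258; Mn = 0.21258, O = 0.21258.
FeO (M=71.844): mol = 0.39628; Fe = 0.39628, O = 0.39628.
Al2O3 (M=101.961): mol = 0.20194; Al = 0.40388, O = 0.60582.
SiO2 (M=60.083): mol = 0.59950; Si = 0.59950, O = 1.19900.
ΣO = 2.41368; factor = 12/ΣO = 4.97166.
Si apfu = 0.59950 × 4.97166 = 2.981.

2.981 Si apfu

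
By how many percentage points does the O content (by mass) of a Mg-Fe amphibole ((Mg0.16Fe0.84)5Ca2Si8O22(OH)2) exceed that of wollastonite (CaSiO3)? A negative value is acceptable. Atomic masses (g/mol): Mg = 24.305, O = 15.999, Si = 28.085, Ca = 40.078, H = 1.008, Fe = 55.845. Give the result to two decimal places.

-0.68 percentage points

O in (Mg0.16Fe0.84)5Ca2Si8O22(OH)2: molar mass 944.821 g/mol; 24×15.999 = 383.976 g → 40.64 wt%.
O in CaSiO3: molar mass 116.160 g/mol; 3×15.999 = 47.997 g → 41.32 wt%.
Difference = 40.64 − 41.32 = -0.68 percentage points.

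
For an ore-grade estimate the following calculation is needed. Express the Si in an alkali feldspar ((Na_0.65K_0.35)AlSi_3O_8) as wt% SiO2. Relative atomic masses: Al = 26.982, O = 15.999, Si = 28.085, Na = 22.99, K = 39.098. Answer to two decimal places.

67.29 wt%

Formula mass = 267.857 g/mol.
3 Si → 3.0000 mol SiO2 per formula unit; M(SiO2) = 60.083, so SiO2 mass = 180.249 g.
180.249/267.857 × 100 = 67.29 wt%.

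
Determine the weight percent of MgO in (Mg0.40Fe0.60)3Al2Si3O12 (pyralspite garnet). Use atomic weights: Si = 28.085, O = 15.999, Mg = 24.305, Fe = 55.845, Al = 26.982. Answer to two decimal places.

Molar mass of (Mg0.40Fe0.60)3Al2Si3O12 = 1.20*24.305 + 1.80*55.845 + 2*26.982 + 3*28.085 + 12*15.999 = 459.894 g/mol.
Each formula unit contains 1.20 Mg, equivalent to 1.20/1 = 1.2000 mol MgO.
M(MgO) = 1×24.305 + 1×15.999 = 40.304 g/mol.
Mass of MgO per formula unit = 1.2000 × 40.304 = 48.365 g.
MgO wt% = 48.365 / 459.894 × 100 = 10.52%.

10.52 wt%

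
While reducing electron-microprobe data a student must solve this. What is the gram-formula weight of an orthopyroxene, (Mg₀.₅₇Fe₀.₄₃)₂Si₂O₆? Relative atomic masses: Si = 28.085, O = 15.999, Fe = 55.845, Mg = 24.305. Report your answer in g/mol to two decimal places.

227.90 g/mol

Mg: 1.14 × 24.305 = 27.7077
Fe: 0.86 × 55.845 = 48.0267
Si: 2 × 28.085 = 56.1700
O: 6 × 15.999 = 95.9940
Summing the contributions gives the formula mass.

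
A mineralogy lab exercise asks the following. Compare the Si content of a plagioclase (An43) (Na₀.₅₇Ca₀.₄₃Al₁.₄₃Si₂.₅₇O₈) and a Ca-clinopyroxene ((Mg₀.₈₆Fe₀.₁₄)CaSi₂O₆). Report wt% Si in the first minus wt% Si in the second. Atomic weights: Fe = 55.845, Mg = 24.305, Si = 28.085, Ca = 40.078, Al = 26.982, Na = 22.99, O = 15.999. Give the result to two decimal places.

1.40 percentage points

First mineral: 72.178 g Si in 269.093 g formula = 26.82 wt% Si.
Second mineral: 56.170 g Si in 220.963 g formula = 25.42 wt% Si.
26.82% − 25.42% gives a difference of 1.40 percentage points.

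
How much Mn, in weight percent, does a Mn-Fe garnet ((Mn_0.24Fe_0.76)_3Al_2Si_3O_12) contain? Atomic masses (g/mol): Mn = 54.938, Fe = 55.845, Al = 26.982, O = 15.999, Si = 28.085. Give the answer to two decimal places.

Molar mass of (Mn_0.24Fe_0.76)_3Al_2Si_3O_12: 0.72·54.938 + 2.28·55.845 + 2·26.982 + 3·28.085 + 12·15.999 = 497.089 g/mol.
Mass of Mn per formula unit: 0.72 × 54.938 = 39.555 g.
Weight fraction Mn = 39.555 / 497.089 = 0.0796.

7.96 weight percent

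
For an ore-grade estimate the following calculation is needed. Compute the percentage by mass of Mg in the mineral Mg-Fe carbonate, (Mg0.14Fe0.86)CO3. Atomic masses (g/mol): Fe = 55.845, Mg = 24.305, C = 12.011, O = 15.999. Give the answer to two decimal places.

3.05 weight percent

M((Mg0.14Fe0.86)CO3) = 111.437 g/mol.
Mg contributes 0.14 × 24.305 = 3.403 g per mole.
3.403/111.437 = 0.0305 → 3.05%.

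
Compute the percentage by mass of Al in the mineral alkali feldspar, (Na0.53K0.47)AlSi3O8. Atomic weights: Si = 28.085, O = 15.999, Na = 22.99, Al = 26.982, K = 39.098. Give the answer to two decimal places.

10.00 mass %

M((Na0.53K0.47)AlSi3O8) = 269.790 g/mol.
Al contributes 1 × 26.982 = 26.982 g per mole.
26.982/269.790 = 0.1000 → 10.00%.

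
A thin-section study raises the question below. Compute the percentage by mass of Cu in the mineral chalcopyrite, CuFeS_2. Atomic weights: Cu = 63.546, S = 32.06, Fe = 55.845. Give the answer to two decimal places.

34.63 mass %

M(CuFeS_2) = 183.511 g/mol.
Cu contributes 1 × 63.546 = 63.546 g per mole.
63.546/183.511 = 0.3463 → 34.63%.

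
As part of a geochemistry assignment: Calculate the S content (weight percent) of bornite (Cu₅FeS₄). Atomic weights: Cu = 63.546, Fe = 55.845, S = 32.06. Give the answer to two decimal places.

Molar mass of Cu₅FeS₄: 5·63.546 + 1·55.845 + 4·32.06 = 501.815 g/mol.
Mass of S per formula unit: 4 × 32.06 = 128.240 g.
Weight fraction S = 128.240 / 501.815 = 0.2556.

25.56 weight percent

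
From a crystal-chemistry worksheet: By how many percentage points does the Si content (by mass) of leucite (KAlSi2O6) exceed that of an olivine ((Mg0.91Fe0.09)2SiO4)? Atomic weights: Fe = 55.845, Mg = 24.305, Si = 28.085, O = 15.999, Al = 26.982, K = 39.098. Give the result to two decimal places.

6.55 percentage points

Si in KAlSi2O6: molar mass 218.244 g/mol; 2×28.085 = 56.170 g → 25.74 wt%.
Si in (Mg0.91Fe0.09)2SiO4: molar mass 146.368 g/mol; 1×28.085 = 28.085 g → 19.19 wt%.
Difference = 25.74 − 19.19 = 6.55 percentage points.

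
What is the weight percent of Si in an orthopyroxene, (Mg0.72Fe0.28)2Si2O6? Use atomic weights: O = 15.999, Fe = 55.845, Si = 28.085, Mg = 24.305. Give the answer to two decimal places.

25.71 wt%

Molar mass of (Mg0.72Fe0.28)2Si2O6: 1.44*24.305 + 0.56*55.845 + 2*28.085 + 6*15.999 = 218.436 g/mol.
Mass of Si per formula unit: 2 × 28.085 = 56.170 g.
Weight fraction Si = 56.170 / 218.436 = 0.2571.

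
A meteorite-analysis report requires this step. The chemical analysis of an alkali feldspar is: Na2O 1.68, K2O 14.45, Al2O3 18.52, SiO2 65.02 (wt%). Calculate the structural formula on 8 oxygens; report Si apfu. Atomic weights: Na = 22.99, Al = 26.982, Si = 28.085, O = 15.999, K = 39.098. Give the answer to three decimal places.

1.68 wt% Na2O ÷ 61.979 g/mol = 0.02711 mol, giving 0.05422 Na and 0.02711 O.
14.45 wt% K2O ÷ 94.195 g/mol = 0.15341 mol, giving 0.30682 K and 0.15341 O.
18.52 wt% Al2O3 ÷ 101.961 g/mol = 0.18164 mol, giving 0.36328 Al and 0.54492 O.
65.02 wt% SiO2 ÷ 60.083 g/mol = 1.08217 mol, giving 1.08217 Si and 2.16434 O.
Oxygen sums to 2.88978; scaling by 8/2.88978 = 2.76838 puts the formula on 8 O.
Si: 1.08217 × 2.76838 = 2.996 atoms per formula unit.

2.996 Si apfu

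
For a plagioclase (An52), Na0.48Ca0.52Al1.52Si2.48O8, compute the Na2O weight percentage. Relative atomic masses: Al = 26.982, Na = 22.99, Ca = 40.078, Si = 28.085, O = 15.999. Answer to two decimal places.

M(Na0.48Ca0.52Al1.52Si2.48O8) = 270.531 g/mol; M(Na2O) = 61.979 g/mol.
Moles Na2O per formula unit = 0.48 Na ÷ 2 = 0.2400.
Na2O fraction = (0.2400 × 61.979) / 270.531 = 14.875/270.531 = 0.0550.

5.50 wt%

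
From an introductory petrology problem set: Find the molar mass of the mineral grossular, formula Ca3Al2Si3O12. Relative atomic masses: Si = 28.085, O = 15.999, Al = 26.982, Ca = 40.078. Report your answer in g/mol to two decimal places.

Ca: 3 × 40.078 = 120.2340
Al: 2 × 26.982 = 53.9640
Si: 3 × 28.085 = 84.2550
O: 12 × 15.999 = 191.9880
Summing the contributions gives the formula mass.

450.44 g/mol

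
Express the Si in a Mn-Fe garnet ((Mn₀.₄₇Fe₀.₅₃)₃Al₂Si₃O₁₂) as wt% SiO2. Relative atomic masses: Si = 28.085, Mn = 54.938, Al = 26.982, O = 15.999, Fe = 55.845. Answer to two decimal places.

36.31 wt%

M((Mn₀.₄₇Fe₀.₅₃)₃Al₂Si₃O₁₂) = 496.463 g/mol; M(SiO2) = 60.083 g/mol.
Moles SiO2 per formula unit = 3 Si ÷ 1 = 3.0000.
SiO2 fraction = (3.0000 × 60.083) / 496.463 = 180.249/496.463 = 0.3631.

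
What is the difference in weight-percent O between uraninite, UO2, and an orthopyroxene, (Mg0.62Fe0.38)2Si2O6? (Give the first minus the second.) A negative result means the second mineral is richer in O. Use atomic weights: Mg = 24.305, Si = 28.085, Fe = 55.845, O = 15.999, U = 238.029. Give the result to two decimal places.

-30.86 percentage points

M(UO2) = 270.027 g/mol, so wt% O = 31.998/270.027 × 100 = 11.85%.
M((Mg0.62Fe0.38)2Si2O6) = 224.744 g/mol, so wt% O = 95.994/224.744 × 100 = 42.71%.
11.85 − 42.71 = -30.86 pp.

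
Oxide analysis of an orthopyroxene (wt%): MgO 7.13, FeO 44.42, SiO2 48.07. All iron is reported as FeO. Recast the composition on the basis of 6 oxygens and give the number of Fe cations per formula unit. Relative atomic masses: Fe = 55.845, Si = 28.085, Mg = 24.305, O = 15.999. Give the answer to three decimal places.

1.549 Fe apfu

MgO: 7.13/40.304 = 0.17691 mol → 0.17691 mol Mg, 0.17691 mol O.
FeO: 44.42/71.844 = 0.61828 mol → 0.61828 mol Fe, 0.61828 mol O.
SiO2: 48.07/60.083 = 0.80006 mol → 0.80006 mol Si, 1.60012 mol O.
Total oxygen = 2.39531 mol. Normalization factor = 6/2.39531 = 2.50489.
Fe per 6 O = 0.61828 × 2.50489 = 1.549.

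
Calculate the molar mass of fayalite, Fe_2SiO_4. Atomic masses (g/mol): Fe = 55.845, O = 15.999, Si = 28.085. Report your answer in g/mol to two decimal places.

The formula mass is the sum 2·55.845 + 1·28.085 + 4·15.999.

203.77 g/mol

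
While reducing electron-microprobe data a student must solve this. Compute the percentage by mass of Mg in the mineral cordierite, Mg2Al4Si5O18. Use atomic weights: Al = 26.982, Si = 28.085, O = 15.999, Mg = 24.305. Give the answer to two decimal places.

8.31 mass %

Molar mass of Mg2Al4Si5O18: 2×24.305 + 4×26.982 + 5×28.085 + 18×15.999 = 584.945 g/mol.
Mass of Mg per formula unit: 2 × 24.305 = 48.610 g.
Weight fraction Mg = 48.610 / 584.945 = 0.0831.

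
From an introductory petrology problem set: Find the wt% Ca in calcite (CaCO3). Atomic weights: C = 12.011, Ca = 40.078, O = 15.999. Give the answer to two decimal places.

Molar mass of CaCO3: 1×40.078 + 1×12.011 + 3×15.999 = 100.086 g/mol.
Mass of Ca per formula unit: 1 × 40.078 = 40.078 g.
Weight fraction Ca = 40.078 / 100.086 = 0.4004.

40.04 mass %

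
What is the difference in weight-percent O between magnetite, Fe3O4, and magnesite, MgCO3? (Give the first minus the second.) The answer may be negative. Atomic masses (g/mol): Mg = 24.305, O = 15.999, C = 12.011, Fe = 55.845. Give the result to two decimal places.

-29.29 percentage points

M(Fe3O4) = 231.531 g/mol, so wt% O = 63.996/231.531 × 100 = 27.64%.
M(MgCO3) = 84.313 g/mol, so wt% O = 47.997/84.313 × 100 = 56.93%.
27.64 − 56.93 = -29.29 pp.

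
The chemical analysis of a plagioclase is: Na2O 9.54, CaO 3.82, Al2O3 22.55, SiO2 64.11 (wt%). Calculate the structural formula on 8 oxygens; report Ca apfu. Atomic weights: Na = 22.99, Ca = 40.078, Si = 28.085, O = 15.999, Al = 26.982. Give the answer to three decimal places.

Na2O (M=61.979): mol = 0.15392; Na = 0.30784, O = 0.15392.
CaO (M=56.077): mol = 0.06812; Ca = 0.06812, O = 0.06812.
Al2O3 (M=101.961): mol = 0.22116; Al = 0.44232, O = 0.66348.
SiO2 (M=60.083): mol = 1.06702; Si = 1.06702, O = 2.13404.
ΣO = 3.01956; factor = 8/ΣO = 2.64939.
Ca apfu = 0.06812 × 2.64939 = 0.180.

0.180 Ca apfu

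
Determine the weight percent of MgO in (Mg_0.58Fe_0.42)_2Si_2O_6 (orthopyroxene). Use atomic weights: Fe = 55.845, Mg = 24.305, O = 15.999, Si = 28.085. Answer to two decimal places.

20.57 wt%

Formula mass = 227.268 g/mol.
1.16 Mg → 1.1600 mol MgO per formula unit; M(MgO) = 40.304, so MgO mass = 46.753 g.
46.753/227.268 × 100 = 20.57 wt%.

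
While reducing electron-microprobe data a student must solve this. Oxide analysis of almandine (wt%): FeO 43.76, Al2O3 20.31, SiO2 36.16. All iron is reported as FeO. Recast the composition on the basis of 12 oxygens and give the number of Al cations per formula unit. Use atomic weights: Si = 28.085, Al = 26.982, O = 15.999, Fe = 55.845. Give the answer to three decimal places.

43.76 wt% FeO ÷ 71.844 g/mol = 0.60910 mol, giving 0.60910 Fe and 0.60910 O.
20.31 wt% Al2O3 ÷ 101.961 g/mol = 0.19919 mol, giving 0.39838 Al and 0.59757 O.
36.16 wt% SiO2 ÷ 60.083 g/mol = 0.60183 mol, giving 0.60183 Si and 1.20366 O.
Oxygen sums to 2.41033; scaling by 12/2.41033 = 4.97857 puts the formula on 12 O.
Al: 0.39838 × 4.97857 = 1.983 atoms per formula unit.

1.983 Al apfu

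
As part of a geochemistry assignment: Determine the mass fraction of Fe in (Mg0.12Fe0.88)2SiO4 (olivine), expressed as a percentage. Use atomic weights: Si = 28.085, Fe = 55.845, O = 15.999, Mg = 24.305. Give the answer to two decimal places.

Molar mass of (Mg0.12Fe0.88)2SiO4: 0.24·24.305 + 1.76·55.845 + 1·28.085 + 4·15.999 = 196.201 g/mol.
Mass of Fe per formula unit: 1.76 × 55.845 = 98.287 g.
Weight fraction Fe = 98.287 / 196.201 = 0.5010.

50.10 weight percent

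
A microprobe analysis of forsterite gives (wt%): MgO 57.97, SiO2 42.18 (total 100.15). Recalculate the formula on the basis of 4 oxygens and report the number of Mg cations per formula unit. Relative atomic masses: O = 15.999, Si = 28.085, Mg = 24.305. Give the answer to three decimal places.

MgO (M=40.304): mol = 1.43832; Mg = 1.43832, O = 1.43832.
SiO2 (M=60.083): mol = 0.70203; Si = 0.70203, O = 1.40406.
ΣO = 2.84238; factor = 4/ΣO = 1.40727.
Mg apfu = 1.43832 × 1.40727 = 2.024.

2.024 Mg apfu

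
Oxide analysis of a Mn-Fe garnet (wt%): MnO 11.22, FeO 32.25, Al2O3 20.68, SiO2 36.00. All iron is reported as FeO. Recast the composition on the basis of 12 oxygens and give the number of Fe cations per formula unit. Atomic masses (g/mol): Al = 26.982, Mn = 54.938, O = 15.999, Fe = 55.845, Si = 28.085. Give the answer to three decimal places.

2.232 Fe apfu

MnO: 11.22/70.937 = 0.15817 mol → 0.15817 mol Mn, 0.15817 mol O.
FeO: 32.25/71.844 = 0.44889 mol → 0.44889 mol Fe, 0.44889 mol O.
Al2O3: 20.68/101.961 = 0.20282 mol → 0.40564 mol Al, 0.60846 mol O.
SiO2: 36.00/60.083 = 0.59917 mol → 0.59917 mol Si, 1.19834 mol O.
Total oxygen = 2.41386 mol. Normalization factor = 12/2.41386 = 4.97129.
Fe per 12 O = 0.44889 × 4.97129 = 2.232.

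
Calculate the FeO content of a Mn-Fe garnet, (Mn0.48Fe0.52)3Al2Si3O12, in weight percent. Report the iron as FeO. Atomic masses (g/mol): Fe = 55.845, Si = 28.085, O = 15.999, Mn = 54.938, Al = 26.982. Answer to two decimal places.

Formula mass = 496.436 g/mol.
1.56 Fe → 1.5600 mol FeO per formula unit; M(FeO) = 71.844, so FeO mass = 112.077 g.
112.077/496.436 × 100 = 22.58 wt%.

22.58 wt%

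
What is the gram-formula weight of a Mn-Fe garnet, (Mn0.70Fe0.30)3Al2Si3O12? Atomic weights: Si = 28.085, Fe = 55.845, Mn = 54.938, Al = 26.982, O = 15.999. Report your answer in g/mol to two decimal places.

495.84 g/mol

M = 2.10(54.938) + 0.90(55.845) + 2(26.982) + 3(28.085) + 12(15.999)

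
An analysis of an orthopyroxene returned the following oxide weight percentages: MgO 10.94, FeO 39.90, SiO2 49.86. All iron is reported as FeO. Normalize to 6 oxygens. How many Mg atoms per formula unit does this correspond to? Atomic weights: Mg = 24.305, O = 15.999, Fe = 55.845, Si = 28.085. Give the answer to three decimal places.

MgO (M=40.304): mol = 0.27144; Mg = 0.27144, O = 0.27144.
FeO (M=71.844): mol = 0.55537; Fe = 0.55537, O = 0.55537.
SiO2 (M=60.083): mol = 0.82985; Si = 0.82985, O = 1.65970.
ΣO = 2.48651; factor = 6/ΣO = 2.41302.
Mg apfu = 0.27144 × 2.41302 = 0.655.

0.655 Mg apfu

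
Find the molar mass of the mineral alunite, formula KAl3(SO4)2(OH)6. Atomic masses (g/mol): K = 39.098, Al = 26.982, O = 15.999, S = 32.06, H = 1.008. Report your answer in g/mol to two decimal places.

The formula mass is the sum 1*39.098 + 3*26.982 + 2*32.06 + 14*15.999 + 6*1.008.

414.20 g/mol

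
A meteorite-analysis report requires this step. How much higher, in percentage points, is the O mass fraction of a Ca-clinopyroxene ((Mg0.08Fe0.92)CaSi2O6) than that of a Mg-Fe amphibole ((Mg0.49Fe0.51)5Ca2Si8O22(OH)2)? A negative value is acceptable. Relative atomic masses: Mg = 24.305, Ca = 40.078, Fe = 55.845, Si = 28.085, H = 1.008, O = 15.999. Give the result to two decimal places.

First mineral: 95.994 g O in 245.564 g formula = 39.09 wt% O.
Second mineral: 383.976 g O in 892.780 g formula = 43.01 wt% O.
39.09% − 43.01% gives a difference of -3.92 percentage points.

-3.92 percentage points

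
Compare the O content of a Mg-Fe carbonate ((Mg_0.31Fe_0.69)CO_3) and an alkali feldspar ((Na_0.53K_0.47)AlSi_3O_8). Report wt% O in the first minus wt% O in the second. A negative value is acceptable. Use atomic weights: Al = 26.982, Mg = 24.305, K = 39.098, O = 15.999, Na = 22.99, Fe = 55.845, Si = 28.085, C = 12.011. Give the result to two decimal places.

O in (Mg_0.31Fe_0.69)CO_3: molar mass 106.076 g/mol; 3×15.999 = 47.997 g → 45.25 wt%.
O in (Na_0.53K_0.47)AlSi_3O_8: molar mass 269.790 g/mol; 8×15.999 = 127.992 g → 47.44 wt%.
Difference = 45.25 − 47.44 = -2.19 percentage points.

-2.19 percentage points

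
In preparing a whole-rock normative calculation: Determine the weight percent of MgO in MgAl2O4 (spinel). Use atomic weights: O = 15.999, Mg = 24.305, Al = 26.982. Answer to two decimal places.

28.33 wt%

M(MgAl2O4) = 142.265 g/mol; M(MgO) = 40.304 g/mol.
Moles MgO per formula unit = 1 Mg ÷ 1 = 1.0000.
MgO fraction = (1.0000 × 40.304) / 142.265 = 40.304/142.265 = 0.2833.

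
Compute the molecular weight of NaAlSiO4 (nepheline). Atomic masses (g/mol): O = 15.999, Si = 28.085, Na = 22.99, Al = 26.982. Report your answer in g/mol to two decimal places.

M = 1*22.99 + 1*26.982 + 1*28.085 + 4*15.999

142.05 g/mol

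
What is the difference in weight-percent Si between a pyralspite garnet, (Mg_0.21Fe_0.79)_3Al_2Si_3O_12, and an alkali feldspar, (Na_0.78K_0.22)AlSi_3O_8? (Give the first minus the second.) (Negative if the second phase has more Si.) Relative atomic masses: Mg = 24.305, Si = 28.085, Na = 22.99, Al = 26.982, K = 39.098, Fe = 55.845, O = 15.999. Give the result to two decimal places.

M((Mg_0.21Fe_0.79)_3Al_2Si_3O_12) = 477.872 g/mol, so wt% Si = 84.255/477.872 × 100 = 17.63%.
M((Na_0.78K_0.22)AlSi_3O_8) = 265.763 g/mol, so wt% Si = 84.255/265.763 × 100 = 31.70%.
17.63 − 31.70 = -14.07 pp.

-14.07 percentage points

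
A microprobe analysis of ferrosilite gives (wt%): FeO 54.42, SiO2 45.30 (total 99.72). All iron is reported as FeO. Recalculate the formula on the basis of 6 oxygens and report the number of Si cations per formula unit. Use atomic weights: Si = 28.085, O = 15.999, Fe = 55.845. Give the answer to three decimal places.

1.997 Si apfu

FeO (M=71.844): mol = 0.75747; Fe = 0.75747, O = 0.75747.
SiO2 (M=60.083): mol = 0.75396; Si = 0.75396, O = 1.50792.
ΣO = 2.26539; factor = 6/ΣO = 2.64855.
Si apfu = 0.75396 × 2.64855 = 1.997.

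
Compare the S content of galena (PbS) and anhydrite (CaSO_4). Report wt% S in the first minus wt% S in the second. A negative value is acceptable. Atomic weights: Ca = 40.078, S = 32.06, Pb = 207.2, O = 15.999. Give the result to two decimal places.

S in PbS: molar mass 239.260 g/mol; 1×32.06 = 32.060 g → 13.40 wt%.
S in CaSO_4: molar mass 136.134 g/mol; 1×32.06 = 32.060 g → 23.55 wt%.
Difference = 13.40 − 23.55 = -10.15 percentage points.

-10.15 percentage points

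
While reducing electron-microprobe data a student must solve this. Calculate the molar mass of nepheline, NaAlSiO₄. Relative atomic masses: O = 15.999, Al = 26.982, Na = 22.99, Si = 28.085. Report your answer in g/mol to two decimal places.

142.05 g/mol

The formula mass is the sum 1·22.99 + 1·26.982 + 1·28.085 + 4·15.999.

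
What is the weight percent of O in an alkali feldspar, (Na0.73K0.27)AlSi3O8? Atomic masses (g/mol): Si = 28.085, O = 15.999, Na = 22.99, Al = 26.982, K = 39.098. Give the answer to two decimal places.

Formula mass = 0.73·22.99 + 0.27·39.098 + 1·26.982 + 3·28.085 + 8·15.999 = 266.568 g/mol, of which 127.992 g is O.
So O makes up 127.992/266.568 = 0.4801 of the mass, i.e. 48.01%.

48.01 mass %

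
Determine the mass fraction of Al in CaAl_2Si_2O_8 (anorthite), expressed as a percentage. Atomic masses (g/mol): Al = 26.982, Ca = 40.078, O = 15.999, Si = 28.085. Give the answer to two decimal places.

Molar mass of CaAl_2Si_2O_8: 1*40.078 + 2*26.982 + 2*28.085 + 8*15.999 = 278.204 g/mol.
Mass of Al per formula unit: 2 × 26.982 = 53.964 g.
Weight fraction Al = 53.964 / 278.204 = 0.1940.

19.40 mass %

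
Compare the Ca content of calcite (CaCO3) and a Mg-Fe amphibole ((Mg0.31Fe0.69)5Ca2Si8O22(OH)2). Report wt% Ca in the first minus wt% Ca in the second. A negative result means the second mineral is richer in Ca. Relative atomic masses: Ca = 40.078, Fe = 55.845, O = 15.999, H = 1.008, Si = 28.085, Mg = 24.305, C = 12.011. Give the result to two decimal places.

First mineral: 40.078 g Ca in 100.086 g formula = 40.04 wt% Ca.
Second mineral: 80.156 g Ca in 921.166 g formula = 8.70 wt% Ca.
40.04% − 8.70% gives a difference of 31.34 percentage points.

31.34 percentage points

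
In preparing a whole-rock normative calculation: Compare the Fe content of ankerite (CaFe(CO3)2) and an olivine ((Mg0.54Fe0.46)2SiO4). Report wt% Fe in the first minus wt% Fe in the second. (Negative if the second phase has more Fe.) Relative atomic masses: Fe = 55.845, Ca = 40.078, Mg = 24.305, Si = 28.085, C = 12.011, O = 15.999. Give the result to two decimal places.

Fe in CaFe(CO3)2: molar mass 215.939 g/mol; 1×55.845 = 55.845 g → 25.86 wt%.
Fe in (Mg0.54Fe0.46)2SiO4: molar mass 169.708 g/mol; 0.92×55.845 = 51.377 g → 30.27 wt%.
Difference = 25.86 − 30.27 = -4.41 percentage points.

-4.41 percentage points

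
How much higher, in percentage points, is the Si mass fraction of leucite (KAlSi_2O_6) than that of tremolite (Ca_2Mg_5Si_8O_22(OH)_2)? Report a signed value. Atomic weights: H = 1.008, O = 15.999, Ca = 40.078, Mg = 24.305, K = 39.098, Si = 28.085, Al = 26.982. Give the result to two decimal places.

-1.92 percentage points

First mineral: 56.170 g Si in 218.244 g formula = 25.74 wt% Si.
Second mineral: 224.680 g Si in 812.353 g formula = 27.66 wt% Si.
25.74% − 27.66% gives a difference of -1.92 percentage points.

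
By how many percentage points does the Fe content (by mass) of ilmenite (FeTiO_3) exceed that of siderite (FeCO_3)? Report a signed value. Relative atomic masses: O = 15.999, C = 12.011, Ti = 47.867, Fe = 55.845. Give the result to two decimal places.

-11.39 percentage points

First mineral: 55.845 g Fe in 151.709 g formula = 36.81 wt% Fe.
Second mineral: 55.845 g Fe in 115.853 g formula = 48.20 wt% Fe.
36.81% − 48.20% gives a difference of -11.39 percentage points.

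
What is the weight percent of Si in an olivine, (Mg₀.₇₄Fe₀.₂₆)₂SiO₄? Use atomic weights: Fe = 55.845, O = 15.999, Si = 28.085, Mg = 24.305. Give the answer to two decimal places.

M((Mg₀.₇₄Fe₀.₂₆)₂SiO₄) = 157.092 g/mol.
Si contributes 1 × 28.085 = 28.085 g per mole.
28.085/157.092 = 0.1788 → 17.88%.

17.88 wt%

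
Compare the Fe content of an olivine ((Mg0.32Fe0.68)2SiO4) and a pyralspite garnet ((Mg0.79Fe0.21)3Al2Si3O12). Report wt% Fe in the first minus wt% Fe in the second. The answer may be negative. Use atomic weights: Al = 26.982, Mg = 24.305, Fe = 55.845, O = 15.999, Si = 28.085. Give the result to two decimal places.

33.05 percentage points

First mineral: 75.949 g Fe in 183.585 g formula = 41.37 wt% Fe.
Second mineral: 35.182 g Fe in 422.992 g formula = 8.32 wt% Fe.
41.37% − 8.32% gives a difference of 33.05 percentage points.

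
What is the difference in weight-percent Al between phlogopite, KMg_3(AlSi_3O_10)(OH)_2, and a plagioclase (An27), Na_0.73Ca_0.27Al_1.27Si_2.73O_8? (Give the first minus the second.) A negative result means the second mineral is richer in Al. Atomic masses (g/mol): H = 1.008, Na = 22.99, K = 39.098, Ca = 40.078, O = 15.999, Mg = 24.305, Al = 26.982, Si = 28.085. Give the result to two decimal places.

-6.39 percentage points

M(KMg_3(AlSi_3O_10)(OH)_2) = 417.254 g/mol, so wt% Al = 26.982/417.254 × 100 = 6.47%.
M(Na_0.73Ca_0.27Al_1.27Si_2.73O_8) = 266.535 g/mol, so wt% Al = 34.267/266.535 × 100 = 12.86%.
6.47 − 12.86 = -6.39 pp.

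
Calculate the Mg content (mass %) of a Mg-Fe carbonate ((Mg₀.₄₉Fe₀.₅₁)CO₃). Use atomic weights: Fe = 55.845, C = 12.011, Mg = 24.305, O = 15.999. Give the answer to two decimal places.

Formula mass = 0.49*24.305 + 0.51*55.845 + 1*12.011 + 3*15.999 = 100.398 g/mol, of which 11.909 g is Mg.
So Mg makes up 11.909/100.398 = 0.1186 of the mass, i.e. 11.86%.

11.86 mass %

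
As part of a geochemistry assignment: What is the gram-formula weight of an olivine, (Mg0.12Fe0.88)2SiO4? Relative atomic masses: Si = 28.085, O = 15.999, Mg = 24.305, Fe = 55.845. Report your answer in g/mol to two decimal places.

196.20 g/mol

The formula mass is the sum 0.24×24.305 + 1.76×55.845 + 1×28.085 + 4×15.999.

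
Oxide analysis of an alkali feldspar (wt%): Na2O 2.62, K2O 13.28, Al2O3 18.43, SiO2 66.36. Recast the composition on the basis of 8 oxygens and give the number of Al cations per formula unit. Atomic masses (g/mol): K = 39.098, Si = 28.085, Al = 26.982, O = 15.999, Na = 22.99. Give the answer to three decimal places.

0.986 Al apfu

Na2O (M=61.979): mol = 0.04227; Na = 0.08454, O = 0.04227.
K2O (M=94.195): mol = 0.14098; K = 0.28196, O = 0.14098.
Al2O3 (M=101.961): mol = 0.18076; Al = 0.36152, O = 0.54228.
SiO2 (M=60.083): mol = 1.10447; Si = 1.10447, O = 2.20894.
ΣO = 2.93447; factor = 8/ΣO = 2.72622.
Al apfu = 0.36152 × 2.72622 = 0.986.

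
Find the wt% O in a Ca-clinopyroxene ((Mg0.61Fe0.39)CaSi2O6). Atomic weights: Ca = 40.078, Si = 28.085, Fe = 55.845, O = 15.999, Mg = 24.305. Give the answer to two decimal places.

41.95 mass %

Formula mass = 0.61×24.305 + 0.39×55.845 + 1×40.078 + 2×28.085 + 6×15.999 = 228.848 g/mol, of which 95.994 g is O.
So O makes up 95.994/228.848 = 0.4195 of the mass, i.e. 41.95%.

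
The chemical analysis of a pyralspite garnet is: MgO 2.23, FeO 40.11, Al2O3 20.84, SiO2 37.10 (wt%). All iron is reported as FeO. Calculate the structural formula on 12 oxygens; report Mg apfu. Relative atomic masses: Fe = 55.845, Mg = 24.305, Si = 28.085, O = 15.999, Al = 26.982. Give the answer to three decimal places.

0.270 Mg apfu

MgO (M=40.304): mol = 0.05533; Mg = 0.05533, O = 0.05533.
FeO (M=71.844): mol = 0.55829; Fe = 0.55829, O = 0.55829.
Al2O3 (M=101.961): mol = 0.20439; Al = 0.40878, O = 0.61317.
SiO2 (M=60.083): mol = 0.61748; Si = 0.61748, O = 1.23496.
ΣO = 2.46175; factor = 12/ΣO = 4.87458.
Mg apfu = 0.05533 × 4.87458 = 0.270.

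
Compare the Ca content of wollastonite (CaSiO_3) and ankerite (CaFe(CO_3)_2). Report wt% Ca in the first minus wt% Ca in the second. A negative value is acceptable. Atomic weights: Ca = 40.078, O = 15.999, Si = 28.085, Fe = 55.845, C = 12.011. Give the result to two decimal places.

First mineral: 40.078 g Ca in 116.160 g formula = 34.50 wt% Ca.
Second mineral: 40.078 g Ca in 215.939 g formula = 18.56 wt% Ca.
34.50% − 18.56% gives a difference of 15.94 percentage points.

15.94 percentage points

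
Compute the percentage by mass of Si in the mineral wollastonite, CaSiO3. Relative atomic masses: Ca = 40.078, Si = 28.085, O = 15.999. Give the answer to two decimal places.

24.18 wt%

Formula mass = 1*40.078 + 1*28.085 + 3*15.999 = 116.160 g/mol, of which 28.085 g is Si.
So Si makes up 28.085/116.160 = 0.2418 of the mass, i.e. 24.18%.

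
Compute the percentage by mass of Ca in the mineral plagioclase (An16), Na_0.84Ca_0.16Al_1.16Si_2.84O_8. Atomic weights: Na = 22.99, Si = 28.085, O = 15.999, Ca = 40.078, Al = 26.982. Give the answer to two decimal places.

2.42 weight percent

Formula mass = 0.84×22.99 + 0.16×40.078 + 1.16×26.982 + 2.84×28.085 + 8×15.999 = 264.777 g/mol, of which 6.412 g is Ca.
So Ca makes up 6.412/264.777 = 0.0242 of the mass, i.e. 2.42%.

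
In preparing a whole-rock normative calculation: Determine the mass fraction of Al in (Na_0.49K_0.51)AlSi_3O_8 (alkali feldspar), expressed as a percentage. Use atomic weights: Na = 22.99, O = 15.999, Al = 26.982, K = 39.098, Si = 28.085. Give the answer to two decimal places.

Formula mass = 0.49·22.99 + 0.51·39.098 + 1·26.982 + 3·28.085 + 8·15.999 = 270.434 g/mol, of which 26.982 g is Al.
So Al makes up 26.982/270.434 = 0.0998 of the mass, i.e. 9.98%.

9.98 weight percent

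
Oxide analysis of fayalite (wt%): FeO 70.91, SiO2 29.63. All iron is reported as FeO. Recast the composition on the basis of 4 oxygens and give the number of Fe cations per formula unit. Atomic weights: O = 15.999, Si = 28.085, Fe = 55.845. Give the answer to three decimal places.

2.001 Fe apfu

FeO (M=71.844): mol = 0.98700; Fe = 0.98700, O = 0.98700.
SiO2 (M=60.083): mol = 0.49315; Si = 0.49315, O = 0.98630.
ΣO = 1.97330; factor = 4/ΣO = 2.02706.
Fe apfu = 0.98700 × 2.02706 = 2.001.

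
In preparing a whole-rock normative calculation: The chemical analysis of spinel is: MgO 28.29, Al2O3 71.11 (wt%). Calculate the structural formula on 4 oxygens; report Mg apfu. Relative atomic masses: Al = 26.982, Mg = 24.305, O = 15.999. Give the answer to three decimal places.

1.005 Mg apfu

MgO: 28.29/40.304 = 0.70192 mol → 0.70192 mol Mg, 0.70192 mol O.
Al2O3: 71.11/101.961 = 0.69742 mol → 1.39484 mol Al, 2.09226 mol O.
Total oxygen = 2.79418 mol. Normalization factor = 4/2.79418 = 1.43155.
Mg per 4 O = 0.70192 × 1.43155 = 1.005.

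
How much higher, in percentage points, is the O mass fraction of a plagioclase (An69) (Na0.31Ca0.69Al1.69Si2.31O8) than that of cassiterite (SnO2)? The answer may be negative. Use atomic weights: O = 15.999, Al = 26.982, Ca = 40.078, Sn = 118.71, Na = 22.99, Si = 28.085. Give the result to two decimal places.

M(Na0.31Ca0.69Al1.69Si2.31O8) = 273.249 g/mol, so wt% O = 127.992/273.249 × 100 = 46.84%.
M(SnO2) = 150.708 g/mol, so wt% O = 31.998/150.708 × 100 = 21.23%.
46.84 − 21.23 = 25.61 pp.

25.61 percentage points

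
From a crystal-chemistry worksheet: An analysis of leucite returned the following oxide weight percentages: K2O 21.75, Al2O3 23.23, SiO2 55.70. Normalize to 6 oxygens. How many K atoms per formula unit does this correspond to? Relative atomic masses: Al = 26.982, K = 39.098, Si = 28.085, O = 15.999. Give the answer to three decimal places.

1.001 K apfu

K2O: 21.75/94.195 = 0.23090 mol → 0.46180 mol K, 0.23090 mol O.
Al2O3: 23.23/101.961 = 0.22783 mol → 0.45566 mol Al, 0.68349 mol O.
SiO2: 55.70/60.083 = 0.92705 mol → 0.92705 mol Si, 1.85410 mol O.
Total oxygen = 2.76849 mol. Normalization factor = 6/2.76849 = 2.16725.
K per 6 O = 0.46180 × 2.16725 = 1.001.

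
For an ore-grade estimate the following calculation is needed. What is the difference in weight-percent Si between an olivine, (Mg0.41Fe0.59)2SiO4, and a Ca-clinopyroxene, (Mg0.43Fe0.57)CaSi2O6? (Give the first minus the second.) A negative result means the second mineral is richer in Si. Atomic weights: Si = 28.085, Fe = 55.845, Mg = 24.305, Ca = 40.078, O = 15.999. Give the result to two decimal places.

First mineral: 28.085 g Si in 177.908 g formula = 15.79 wt% Si.
Second mineral: 56.170 g Si in 234.525 g formula = 23.95 wt% Si.
15.79% − 23.95% gives a difference of -8.16 percentage points.

-8.16 percentage points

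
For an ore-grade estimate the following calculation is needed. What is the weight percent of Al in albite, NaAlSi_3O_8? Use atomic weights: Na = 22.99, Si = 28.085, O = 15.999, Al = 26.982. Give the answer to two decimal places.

Molar mass of NaAlSi_3O_8: 1×22.99 + 1×26.982 + 3×28.085 + 8×15.999 = 262.219 g/mol.
Mass of Al per formula unit: 1 × 26.982 = 26.982 g.
Weight fraction Al = 26.982 / 262.219 = 0.1029.

10.29 mass %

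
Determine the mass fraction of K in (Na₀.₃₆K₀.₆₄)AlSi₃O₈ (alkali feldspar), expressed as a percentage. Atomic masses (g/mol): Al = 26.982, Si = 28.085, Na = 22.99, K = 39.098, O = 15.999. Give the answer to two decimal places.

9.18 mass %

Formula mass = 0.36·22.99 + 0.64·39.098 + 1·26.982 + 3·28.085 + 8·15.999 = 272.528 g/mol, of which 25.023 g is K.
So K makes up 25.023/272.528 = 0.0918 of the mass, i.e. 9.18%.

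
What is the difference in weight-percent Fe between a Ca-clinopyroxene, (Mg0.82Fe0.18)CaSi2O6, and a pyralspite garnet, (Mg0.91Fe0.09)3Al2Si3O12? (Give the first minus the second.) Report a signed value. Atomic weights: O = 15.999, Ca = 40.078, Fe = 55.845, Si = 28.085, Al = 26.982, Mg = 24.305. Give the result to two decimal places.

0.86 percentage points

M((Mg0.82Fe0.18)CaSi2O6) = 222.224 g/mol, so wt% Fe = 10.052/222.224 × 100 = 4.52%.
M((Mg0.91Fe0.09)3Al2Si3O12) = 411.638 g/mol, so wt% Fe = 15.078/411.638 × 100 = 3.66%.
4.52 − 3.66 = 0.86 pp.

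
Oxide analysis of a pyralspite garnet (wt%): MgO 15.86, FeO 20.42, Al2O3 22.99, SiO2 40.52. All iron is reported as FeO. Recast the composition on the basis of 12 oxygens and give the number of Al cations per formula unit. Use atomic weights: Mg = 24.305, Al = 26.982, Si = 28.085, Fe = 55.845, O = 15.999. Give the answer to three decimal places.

2.002 Al apfu

MgO: 15.86/40.304 = 0.39351 mol → 0.39351 mol Mg, 0.39351 mol O.
FeO: 20.42/71.844 = 0.28423 mol → 0.28423 mol Fe, 0.28423 mol O.
Al2O3: 22.99/101.961 = 0.22548 mol → 0.45096 mol Al, 0.67644 mol O.
SiO2: 40.52/60.083 = 0.67440 mol → 0.67440 mol Si, 1.34880 mol O.
Total oxygen = 2.70298 mol. Normalization factor = 12/2.70298 = 4.43954.
Al per 12 O = 0.45096 × 4.43954 = 2.002.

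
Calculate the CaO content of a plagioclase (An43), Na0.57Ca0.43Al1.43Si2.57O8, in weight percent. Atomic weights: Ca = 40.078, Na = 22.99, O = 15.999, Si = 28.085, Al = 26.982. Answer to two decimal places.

8.96 wt%

Molar mass of Na0.57Ca0.43Al1.43Si2.57O8 = 0.57·22.99 + 0.43·40.078 + 1.43·26.982 + 2.57·28.085 + 8·15.999 = 269.093 g/mol.
Each formula unit contains 0.43 Ca, equivalent to 0.43/1 = 0.4300 mol CaO.
M(CaO) = 1×40.078 + 1×15.999 = 56.077 g/mol.
Mass of CaO per formula unit = 0.4300 × 56.077 = 24.113 g.
CaO wt% = 24.113 / 269.093 × 100 = 8.96%.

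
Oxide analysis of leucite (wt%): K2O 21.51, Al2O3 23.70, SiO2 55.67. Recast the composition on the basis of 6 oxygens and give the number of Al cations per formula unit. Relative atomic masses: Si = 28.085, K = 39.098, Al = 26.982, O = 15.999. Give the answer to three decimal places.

21.51 wt% K2O ÷ 94.195 g/mol = 0.22836 mol, giving 0.45672 K and 0.22836 O.
23.70 wt% Al2O3 ÷ 101.961 g/mol = 0.23244 mol, giving 0.46488 Al and 0.69732 O.
55.67 wt% SiO2 ÷ 60.083 g/mol = 0.92655 mol, giving 0.92655 Si and 1.85310 O.
Oxygen sums to 2.77878; scaling by 6/2.77878 = 2.15922 puts the formula on 6 O.
Al: 0.46488 × 2.15922 = 1.004 atoms per formula unit.

1.004 Al apfu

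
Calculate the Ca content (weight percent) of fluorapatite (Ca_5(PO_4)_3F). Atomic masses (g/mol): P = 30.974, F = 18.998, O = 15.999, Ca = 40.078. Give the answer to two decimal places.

39.74 weight percent

Formula mass = 5*40.078 + 3*30.974 + 12*15.999 + 1*18.998 = 504.298 g/mol, of which 200.390 g is Ca.
So Ca makes up 200.390/504.298 = 0.3974 of the mass, i.e. 39.74%.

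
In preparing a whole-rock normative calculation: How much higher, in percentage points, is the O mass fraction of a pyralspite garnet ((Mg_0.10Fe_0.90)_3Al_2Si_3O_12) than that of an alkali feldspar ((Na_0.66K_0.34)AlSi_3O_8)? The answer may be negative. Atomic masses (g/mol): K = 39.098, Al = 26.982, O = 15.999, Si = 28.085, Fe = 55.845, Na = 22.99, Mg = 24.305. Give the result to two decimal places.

-8.49 percentage points

M((Mg_0.10Fe_0.90)_3Al_2Si_3O_12) = 488.280 g/mol, so wt% O = 191.988/488.280 × 100 = 39.32%.
M((Na_0.66K_0.34)AlSi_3O_8) = 267.696 g/mol, so wt% O = 127.992/267.696 × 100 = 47.81%.
39.32 − 47.81 = -8.49 pp.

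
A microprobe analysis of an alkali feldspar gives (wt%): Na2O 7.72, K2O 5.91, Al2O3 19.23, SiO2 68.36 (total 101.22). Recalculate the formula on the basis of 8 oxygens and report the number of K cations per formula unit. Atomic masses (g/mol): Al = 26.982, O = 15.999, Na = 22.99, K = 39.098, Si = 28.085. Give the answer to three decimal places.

Na2O (M=61.979): mol = 0.12456; Na = 0.24912, O = 0.12456.
K2O (M=94.195): mol = 0.06274; K = 0.12548, O = 0.06274.
Al2O3 (M=101.961): mol = 0.18860; Al = 0.37720, O = 0.56580.
SiO2 (M=60.083): mol = 1.13776; Si = 1.13776, O = 2.27552.
ΣO = 3.02862; factor = 8/ΣO = 2.64147.
K apfu = 0.12548 × 2.64147 = 0.331.

0.331 K apfu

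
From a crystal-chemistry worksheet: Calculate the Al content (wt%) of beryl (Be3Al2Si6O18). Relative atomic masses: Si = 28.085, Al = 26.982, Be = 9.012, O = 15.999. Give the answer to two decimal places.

10.04 wt%

Molar mass of Be3Al2Si6O18: 3×9.012 + 2×26.982 + 6×28.085 + 18×15.999 = 537.492 g/mol.
Mass of Al per formula unit: 2 × 26.982 = 53.964 g.
Weight fraction Al = 53.964 / 537.492 = 0.1004.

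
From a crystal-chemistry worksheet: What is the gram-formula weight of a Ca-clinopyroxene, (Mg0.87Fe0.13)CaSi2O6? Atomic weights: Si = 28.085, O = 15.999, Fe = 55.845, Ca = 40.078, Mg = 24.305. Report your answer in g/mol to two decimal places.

M = 0.87·24.305 + 0.13·55.845 + 1·40.078 + 2·28.085 + 6·15.999

220.65 g/mol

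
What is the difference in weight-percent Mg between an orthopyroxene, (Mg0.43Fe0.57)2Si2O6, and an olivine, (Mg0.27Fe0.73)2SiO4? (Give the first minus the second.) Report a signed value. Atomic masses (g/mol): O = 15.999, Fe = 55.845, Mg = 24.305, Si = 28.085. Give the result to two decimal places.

1.80 percentage points

First mineral: 20.902 g Mg in 236.730 g formula = 8.83 wt% Mg.
Second mineral: 13.125 g Mg in 186.739 g formula = 7.03 wt% Mg.
8.83% − 7.03% gives a difference of 1.80 percentage points.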